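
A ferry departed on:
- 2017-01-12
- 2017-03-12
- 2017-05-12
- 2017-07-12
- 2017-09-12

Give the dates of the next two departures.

Each date is the 12th; the gaps (59, 61, 61, 62) track the month lengths.
The rule is the 12th of every 2 months.
Next: November 2017 → 2017-11-12.
Next: January 2018 → 2018-01-12.

2017-11-12, 2018-01-12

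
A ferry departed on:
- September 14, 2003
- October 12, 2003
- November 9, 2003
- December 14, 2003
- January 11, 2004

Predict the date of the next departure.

Gaps: 28, 28, 35, 28 days — a mix of 28 and 35. Every date is a Sunday.
Each is the 2nd Sunday of its month.
2nd Sunday of February 2004: February 8, 2004.

February 8, 2004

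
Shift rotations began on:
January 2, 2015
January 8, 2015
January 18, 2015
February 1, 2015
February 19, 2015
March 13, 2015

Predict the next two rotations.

Gaps: 6, 10, 14, 18, 22 days — each gap is 4 larger than the previous one.
Next gap: 26 days. March 13, 2015 + 26 days = April 8, 2015.
Next gap: 30 days. April 8, 2015 + 30 days = May 8, 2015.

April 8, 2015; May 8, 2015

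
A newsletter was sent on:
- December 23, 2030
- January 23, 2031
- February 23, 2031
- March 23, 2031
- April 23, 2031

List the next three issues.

The day-of-month is always 23 (31, 31, 28, 31 days between events).
So this recurs on the 23rd of each month.
May 2031: May 23, 2031.
Next: June 2031 → June 23, 2031.
Next: July 2031 → July 23, 2031.

May 23, 2031; June 23, 2031; July 23, 2031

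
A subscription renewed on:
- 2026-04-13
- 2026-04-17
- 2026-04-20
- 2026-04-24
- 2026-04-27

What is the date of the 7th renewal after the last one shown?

2026-05-22

The gap pattern 4, 3, 4, 3 repeats every 2 events.
These are the Mondays and Fridays of each week.
The following Friday is 2026-05-01.
Next Monday: 2026-05-04.
Next Friday: 2026-05-08.
The following Monday is 2026-05-11.
Next Friday: 2026-05-15.
The following Monday is 2026-05-18.
The following Friday is 2026-05-22.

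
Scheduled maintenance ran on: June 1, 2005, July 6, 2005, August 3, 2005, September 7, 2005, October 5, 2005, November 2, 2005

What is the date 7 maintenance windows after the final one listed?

All dates are Wednesdays, 35, 28, 35, 28, 28 days apart.
Specifically, the 1st Wednesday of each month.
1st Wednesday of December 2005: December 7, 2005.
1st Wednesday of January 2006: January 4, 2006.
February 2006 — 1st Wednesday is February 1, 2006.
March 2006 — 1st Wednesday is March 1, 2006.
1st Wednesday of April 2006: April 5, 2006.
1st Wednesday of May 2006: May 3, 2006.
June 2006 — 1st Wednesday is June 7, 2006.

June 7, 2006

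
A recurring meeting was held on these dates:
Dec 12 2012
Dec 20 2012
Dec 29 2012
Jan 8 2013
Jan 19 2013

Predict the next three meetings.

The spacing grows by 1 each time: 8, 9, 10, 11 days.
Next gap: 12 days. Jan 19 2013 + 12 days = Jan 31 2013.
Next gap: 13 days. Jan 31 2013 + 13 days = Feb 13 2013.
Next gap: 14 days. Feb 13 2013 + 14 days = Feb 27 2013.

Jan 31 2013, Feb 13 2013, Feb 27 2013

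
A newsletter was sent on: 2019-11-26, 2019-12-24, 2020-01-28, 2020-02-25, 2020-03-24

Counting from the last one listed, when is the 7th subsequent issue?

2020-10-27

These are Tuesdays at 28- or 35-day spacing (28, 35, 28, 28).
The pattern: 4th Tuesday of the month.
April 2020 — 4th Tuesday is 2020-04-28.
4th Tuesday of May 2020: 2020-05-26.
June 2020 — 4th Tuesday is 2020-06-23.
4th Tuesday of July 2020: 2020-07-28.
August 2020 — 4th Tuesday is 2020-08-25.
September 2020 — 4th Tuesday is 2020-09-22.
4th Tuesday of October 2020: 2020-10-27.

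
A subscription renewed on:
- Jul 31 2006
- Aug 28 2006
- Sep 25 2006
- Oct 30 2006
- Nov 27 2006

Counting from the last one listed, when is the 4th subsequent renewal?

Mar 26 2007

Every date is a Monday; gaps 28, 28, 35, 28 days.
Each is the last Monday of its month (at least one falls on the 29th or later, ruling out '4th Monday').
Last Monday of December 2006: Dec 25 2006.
January 2007 ends with Monday Jan 29 2007.
Last Monday of February 2007: Feb 26 2007.
March 2007 ends with Monday Mar 26 2007.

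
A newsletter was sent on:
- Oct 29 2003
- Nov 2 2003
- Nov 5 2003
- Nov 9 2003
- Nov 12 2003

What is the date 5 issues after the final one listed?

Gaps: 4, 3, 4, 3 days — not constant, but cyclic with period 2.
The events fall on every Wednesday and Sunday.
The following Sunday is Nov 16 2003.
Next Wednesday: Nov 19 2003.
The following Sunday is Nov 23 2003.
Next Wednesday: Nov 26 2003.
The following Sunday is Nov 30 2003.

Nov 30 2003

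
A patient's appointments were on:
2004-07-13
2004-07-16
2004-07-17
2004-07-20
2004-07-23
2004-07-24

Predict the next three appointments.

2004-07-27, 2004-07-30, 2004-07-31

Gaps: 3, 1, 3, 3, 1 days — not constant, but cyclic with period 3.
The events fall on every Tuesday, Friday and Saturday.
The following Tuesday is 2004-07-27.
Next Friday: 2004-07-30.
The following Saturday is 2004-07-31.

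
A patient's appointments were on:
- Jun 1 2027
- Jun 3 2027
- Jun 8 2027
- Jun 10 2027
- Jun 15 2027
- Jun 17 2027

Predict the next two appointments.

Jun 22 2027, Jun 24 2027

Every event lands on a Tuesday or Thursday (gaps cycle 2, 5, 2, 5, 2).
So the schedule is: every Tuesday and Thursday.
Next Tuesday: Jun 22 2027.
The following Thursday is Jun 24 2027.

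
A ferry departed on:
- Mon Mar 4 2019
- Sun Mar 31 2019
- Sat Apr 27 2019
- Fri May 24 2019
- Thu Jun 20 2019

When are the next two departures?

Wed Jul 17 2019, Tue Aug 13 2019

The spacing is 27, 27, 27, 27 days — always 27 days.
Thu Jun 20 2019 + 27 days = Wed Jul 17 2019.
Wed Jul 17 2019 + 27 days = Tue Aug 13 2019.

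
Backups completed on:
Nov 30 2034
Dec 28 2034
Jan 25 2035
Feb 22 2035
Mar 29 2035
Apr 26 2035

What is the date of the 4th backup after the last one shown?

Every date is a Thursday; gaps 28, 28, 28, 35, 28 days.
Each is the last Thursday of its month (at least one falls on the 29th or later, ruling out '4th Thursday').
May 2035 ends with Thursday May 31 2035.
Last Thursday of June 2035: Jun 28 2035.
July 2035 ends with Thursday Jul 26 2035.
August 2035 ends with Thursday Aug 30 2035.

Aug 30 2035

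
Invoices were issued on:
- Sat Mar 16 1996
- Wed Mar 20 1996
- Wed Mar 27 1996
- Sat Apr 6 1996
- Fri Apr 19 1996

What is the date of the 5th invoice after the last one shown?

Gaps: 4, 7, 10, 13 days — each gap is 3 larger than the previous one.
Next gap: 16 days. Fri Apr 19 1996 + 16 days = Sun May 5 1996.
Next gap: 19 days. Sun May 5 1996 + 19 days = Fri May 24 1996.
Next gap: 22 days. Fri May 24 1996 + 22 days = Sat Jun 15 1996.
Next gap: 25 days. Sat Jun 15 1996 + 25 days = Wed Jul 10 1996.
Next gap: 28 days. Wed Jul 10 1996 + 28 days = Wed Aug 7 1996.

Wed Aug 7 1996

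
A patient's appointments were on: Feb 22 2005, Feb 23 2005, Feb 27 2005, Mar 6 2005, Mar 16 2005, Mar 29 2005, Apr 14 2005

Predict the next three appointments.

May 3 2005, May 25 2005, Jun 19 2005

Intervals are 1, 4, 7, 10, 13, 16 days — an arithmetic progression with common difference 3.
Next gap: 19 days. Apr 14 2005 + 19 days = May 3 2005.
Next gap: 22 days. May 3 2005 + 22 days = May 25 2005.
Next gap: 25 days. May 25 2005 + 25 days = Jun 19 2005.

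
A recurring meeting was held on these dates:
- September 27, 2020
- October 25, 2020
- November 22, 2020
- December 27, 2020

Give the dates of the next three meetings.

January 24, 2021; February 28, 2021; March 28, 2021

These are Sundays at 28- or 35-day spacing (28, 28, 35).
The pattern: 4th Sunday of the month.
4th Sunday of January 2021: January 24, 2021.
4th Sunday of February 2021: February 28, 2021.
March 2021 — 4th Sunday is March 28, 2021.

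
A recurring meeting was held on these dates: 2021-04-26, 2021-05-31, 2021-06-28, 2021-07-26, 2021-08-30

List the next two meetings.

2021-09-27, 2021-10-25

These are Mondays with 35, 28, 28, 35-day gaps.
Each is the final Monday of its month — 2021-05-31 is past the 28th, so '4th Monday' doesn't fit.
September 2021 ends with Monday 2021-09-27.
Last Monday of October 2021: 2021-10-25.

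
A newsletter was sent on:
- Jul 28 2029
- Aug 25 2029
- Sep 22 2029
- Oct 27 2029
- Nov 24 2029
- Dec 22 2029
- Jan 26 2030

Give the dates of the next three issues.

Feb 23 2030, Mar 23 2030, Apr 27 2030

All dates are Saturdays, 28, 28, 35, 28, 28, 35 days apart.
Specifically, the 4th Saturday of each month.
4th Saturday of February 2030: Feb 23 2030.
March 2030 — 4th Saturday is Mar 23 2030.
April 2030 — 4th Saturday is Apr 27 2030.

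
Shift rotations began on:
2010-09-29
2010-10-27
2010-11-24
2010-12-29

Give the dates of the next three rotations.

All Wednesdays; the gaps (28, 28, 35) vary with month length.
This is the last Wednesday of each month.
January 2011 ends with Wednesday 2011-01-26.
February 2011 ends with Wednesday 2011-02-23.
Last Wednesday of March 2011: 2011-03-30.

2011-01-26, 2011-02-23, 2011-03-30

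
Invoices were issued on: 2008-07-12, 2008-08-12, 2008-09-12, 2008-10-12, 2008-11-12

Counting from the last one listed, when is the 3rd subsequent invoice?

The day-of-month is always 12 (31, 31, 30, 31 days between events).
So this recurs on the 12th of each month.
Next: December 2008 → 2008-12-12.
Next: January 2009 → 2009-01-12.
February 2009: 2009-02-12.

2009-02-12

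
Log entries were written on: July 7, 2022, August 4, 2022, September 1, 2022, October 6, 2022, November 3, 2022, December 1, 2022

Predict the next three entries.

All dates are Thursdays, 28, 28, 35, 28, 28 days apart.
Specifically, the 1st Thursday of each month.
January 2023 — 1st Thursday is January 5, 2023.
1st Thursday of February 2023: February 2, 2023.
1st Thursday of March 2023: March 2, 2023.

January 5, 2023; February 2, 2023; March 2, 2023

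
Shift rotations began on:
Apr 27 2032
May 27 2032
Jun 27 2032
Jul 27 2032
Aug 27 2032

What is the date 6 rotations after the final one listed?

Gaps: 30, 31, 30, 31 days — not constant. Every event is on the 27th of the month.
Pattern: the 27th of each month.
September 2032: Sep 27 2032.
October 2032: Oct 27 2032.
Next: November 2032 → Nov 27 2032.
Next: December 2032 → Dec 27 2032.
January 2033: Jan 27 2033.
February 2033: Feb 27 2033.

Feb 27 2033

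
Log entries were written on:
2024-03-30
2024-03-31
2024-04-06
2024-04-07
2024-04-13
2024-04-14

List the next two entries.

2024-04-20, 2024-04-21

Gaps: 1, 6, 1, 6, 1 days — not constant, but cyclic with period 2.
The events fall on every Saturday and Sunday.
The following Saturday is 2024-04-20.
The following Sunday is 2024-04-21.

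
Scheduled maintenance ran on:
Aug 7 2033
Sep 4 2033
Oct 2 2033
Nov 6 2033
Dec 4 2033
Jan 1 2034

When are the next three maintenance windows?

Feb 5 2034, Mar 5 2034, Apr 2 2034

All dates are Sundays, 28, 28, 35, 28, 28 days apart.
Specifically, the 1st Sunday of each month.
1st Sunday of February 2034: Feb 5 2034.
1st Sunday of March 2034: Mar 5 2034.
April 2034 — 1st Sunday is Apr 2 2034.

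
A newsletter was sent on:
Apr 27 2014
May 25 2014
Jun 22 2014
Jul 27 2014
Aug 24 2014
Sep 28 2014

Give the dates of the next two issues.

Oct 26 2014, Nov 23 2014

Gaps: 28, 28, 35, 28, 35 days — a mix of 28 and 35. Every date is a Sunday.
Each is the 4th Sunday of its month.
October 2014 — 4th Sunday is Oct 26 2014.
November 2014 — 4th Sunday is Nov 23 2014.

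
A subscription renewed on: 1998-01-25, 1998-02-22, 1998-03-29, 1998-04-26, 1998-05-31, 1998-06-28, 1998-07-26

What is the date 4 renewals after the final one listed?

These are Sundays with 28, 35, 28, 35, 28, 28-day gaps.
Each is the final Sunday of its month — 1998-03-29 is past the 28th, so '4th Sunday' doesn't fit.
August 1998 ends with Sunday 1998-08-30.
Last Sunday of September 1998: 1998-09-27.
October 1998 ends with Sunday 1998-10-25.
Last Sunday of November 1998: 1998-11-29.

1998-11-29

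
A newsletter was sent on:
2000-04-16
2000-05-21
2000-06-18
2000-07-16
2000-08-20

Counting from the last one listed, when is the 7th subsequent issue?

Gaps: 35, 28, 28, 35 days — a mix of 28 and 35. Every date is a Sunday.
Each is the 3rd Sunday of its month.
September 2000 — 3rd Sunday is 2000-09-17.
October 2000 — 3rd Sunday is 2000-10-15.
3rd Sunday of November 2000: 2000-11-19.
December 2000 — 3rd Sunday is 2000-12-17.
January 2001 — 3rd Sunday is 2001-01-21.
3rd Sunday of February 2001: 2001-02-18.
3rd Sunday of March 2001: 2001-03-18.

2001-03-18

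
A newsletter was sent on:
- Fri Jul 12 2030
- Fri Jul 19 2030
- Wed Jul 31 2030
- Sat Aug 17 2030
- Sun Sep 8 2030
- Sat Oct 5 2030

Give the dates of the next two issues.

Wed Nov 6 2030, Fri Dec 13 2030

Intervals are 7, 12, 17, 22, 27 days — an arithmetic progression with common difference 5.
Next gap: 32 days. Sat Oct 5 2030 + 32 days = Wed Nov 6 2030.
Next gap: 37 days. Wed Nov 6 2030 + 37 days = Fri Dec 13 2030.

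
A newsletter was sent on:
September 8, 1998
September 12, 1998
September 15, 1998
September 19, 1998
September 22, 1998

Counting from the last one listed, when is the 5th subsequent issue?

October 10, 1998

Every event lands on a Tuesday or Saturday (gaps cycle 4, 3, 4, 3).
So the schedule is: every Tuesday and Saturday.
The following Saturday is September 26, 1998.
Next Tuesday: September 29, 1998.
The following Saturday is October 3, 1998.
The following Tuesday is October 6, 1998.
Next Saturday: October 10, 1998.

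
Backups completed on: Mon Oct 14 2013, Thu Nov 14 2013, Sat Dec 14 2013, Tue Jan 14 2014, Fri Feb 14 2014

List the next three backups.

Fri Mar 14 2014, Mon Apr 14 2014, Wed May 14 2014

The day-of-month is always 14 (31, 30, 31, 31 days between events).
So this recurs on the 14th of each month.
Next: March 2014 → Fri Mar 14 2014.
Next: April 2014 → Mon Apr 14 2014.
Next: May 2014 → Wed May 14 2014.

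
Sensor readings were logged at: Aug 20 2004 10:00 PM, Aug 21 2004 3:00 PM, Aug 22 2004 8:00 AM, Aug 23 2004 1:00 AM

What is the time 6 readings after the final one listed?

The interval is a steady 17 hours (17, 17, 17).
Aug 23 2004 1:00 AM + 17 h = Aug 23 2004 6:00 PM.
Aug 23 2004 6:00 PM + 17 h = Aug 24 2004 11:00 AM.
Aug 24 2004 11:00 AM + 17 h = Aug 25 2004 4:00 AM.
Aug 25 2004 4:00 AM + 17 h = Aug 25 2004 9:00 PM.
Aug 25 2004 9:00 PM + 17 h = Aug 26 2004 2:00 PM.
Aug 26 2004 2:00 PM + 17 h = Aug 27 2004 7:00 AM.

Aug 27 2004 7:00 AM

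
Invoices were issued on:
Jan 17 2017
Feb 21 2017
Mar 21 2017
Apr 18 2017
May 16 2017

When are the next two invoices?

These are Tuesdays at 28- or 35-day spacing (35, 28, 28, 28).
The pattern: 3rd Tuesday of the month.
3rd Tuesday of June 2017: Jun 20 2017.
July 2017 — 3rd Tuesday is Jul 18 2017.

Jun 20 2017, Jul 18 2017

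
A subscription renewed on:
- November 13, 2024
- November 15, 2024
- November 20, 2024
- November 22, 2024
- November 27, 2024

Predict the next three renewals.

November 29, 2024; December 4, 2024; December 6, 2024

The gap pattern 2, 5, 2, 5 repeats every 2 events.
These are the Wednesdays and Fridays of each week.
The following Friday is November 29, 2024.
The following Wednesday is December 4, 2024.
Next Friday: December 6, 2024.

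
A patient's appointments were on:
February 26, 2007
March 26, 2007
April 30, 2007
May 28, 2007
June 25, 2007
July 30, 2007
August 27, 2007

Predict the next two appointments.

Every date is a Monday; gaps 28, 35, 28, 28, 35, 28 days.
Each is the last Monday of its month (at least one falls on the 29th or later, ruling out '4th Monday').
September 2007 ends with Monday September 24, 2007.
October 2007 ends with Monday October 29, 2007.

September 24, 2007; October 29, 2007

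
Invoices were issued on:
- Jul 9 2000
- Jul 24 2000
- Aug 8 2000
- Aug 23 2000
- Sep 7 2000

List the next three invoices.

The spacing is 15, 15, 15, 15 days — always 15 days.
Sep 7 2000 + 15 days = Sep 22 2000.
Sep 22 2000 + 15 days = Oct 7 2000.
Oct 7 2000 + 15 days = Oct 22 2000.

Sep 22 2000, Oct 7 2000, Oct 22 2000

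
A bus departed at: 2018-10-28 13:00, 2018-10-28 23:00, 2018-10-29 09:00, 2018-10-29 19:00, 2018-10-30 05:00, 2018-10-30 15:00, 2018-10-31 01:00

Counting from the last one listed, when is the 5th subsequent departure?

Spacing: 10, 10, 10, 10, 10, 10 h — constant 10 h.
2018-10-31 01:00 + 10 h = 2018-10-31 11:00.
2018-10-31 11:00 + 10 h = 2018-10-31 21:00.
2018-10-31 21:00 + 10 h = 2018-11-01 07:00.
2018-11-01 07:00 + 10 h = 2018-11-01 17:00.
2018-11-01 17:00 + 10 h = 2018-11-02 03:00.

2018-11-02 03:00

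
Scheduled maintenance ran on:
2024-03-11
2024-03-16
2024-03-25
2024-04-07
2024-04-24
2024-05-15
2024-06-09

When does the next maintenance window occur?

Intervals are 5, 9, 13, 17, 21, 25 days — an arithmetic progression with common difference 4.
Next gap: 29 days. 2024-06-09 + 29 days = 2024-07-08.

2024-07-08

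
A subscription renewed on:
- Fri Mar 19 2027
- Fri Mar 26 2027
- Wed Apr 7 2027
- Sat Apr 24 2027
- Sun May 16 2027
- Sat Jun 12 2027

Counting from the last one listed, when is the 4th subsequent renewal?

Wed Nov 17 2027

The spacing grows by 5 each time: 7, 12, 17, 22, 27 days.
Next gap: 32 days. Sat Jun 12 2027 + 32 days = Wed Jul 14 2027.
Next gap: 37 days. Wed Jul 14 2027 + 37 days = Fri Aug 20 2027.
Next gap: 42 days. Fri Aug 20 2027 + 42 days = Fri Oct 1 2027.
Next gap: 47 days. Fri Oct 1 2027 + 47 days = Wed Nov 17 2027.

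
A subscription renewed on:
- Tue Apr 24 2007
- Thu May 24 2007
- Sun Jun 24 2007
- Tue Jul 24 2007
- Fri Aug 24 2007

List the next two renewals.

Each date is the 24th; the gaps (30, 31, 30, 31) track the month lengths.
The rule is the 24th of each month.
Next: September 2007 → Mon Sep 24 2007.
October 2007: Wed Oct 24 2007.

Mon Sep 24 2007, Wed Oct 24 2007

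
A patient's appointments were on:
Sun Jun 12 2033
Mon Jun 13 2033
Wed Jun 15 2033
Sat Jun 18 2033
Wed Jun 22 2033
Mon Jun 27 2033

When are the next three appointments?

Gaps: 1, 2, 3, 4, 5 days — each gap is 1 larger than the previous one.
Next gap: 6 days. Mon Jun 27 2033 + 6 days = Sun Jul 3 2033.
Next gap: 7 days. Sun Jul 3 2033 + 7 days = Sun Jul 10 2033.
Next gap: 8 days. Sun Jul 10 2033 + 8 days = Mon Jul 18 2033.

Sun Jul 3 2033, Sun Jul 10 2033, Mon Jul 18 2033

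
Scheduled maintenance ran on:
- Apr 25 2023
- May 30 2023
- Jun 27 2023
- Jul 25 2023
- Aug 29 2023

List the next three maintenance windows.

Sep 26 2023, Oct 31 2023, Nov 28 2023

All Tuesdays; the gaps (35, 28, 28, 35) vary with month length.
This is the last Tuesday of each month.
September 2023 ends with Tuesday Sep 26 2023.
October 2023 ends with Tuesday Oct 31 2023.
Last Tuesday of November 2023: Nov 28 2023.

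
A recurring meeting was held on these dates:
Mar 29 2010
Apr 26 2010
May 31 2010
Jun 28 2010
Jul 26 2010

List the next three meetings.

Aug 30 2010, Sep 27 2010, Oct 25 2010

All Mondays; the gaps (28, 35, 28, 28) vary with month length.
This is the last Monday of each month.
August 2010 ends with Monday Aug 30 2010.
September 2010 ends with Monday Sep 27 2010.
October 2010 ends with Monday Oct 25 2010.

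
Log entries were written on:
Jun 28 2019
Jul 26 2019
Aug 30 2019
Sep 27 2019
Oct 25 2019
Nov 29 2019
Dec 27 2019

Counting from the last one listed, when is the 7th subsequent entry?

These are Fridays with 28, 35, 28, 28, 35, 28-day gaps.
Each is the final Friday of its month — Aug 30 2019 is past the 28th, so '4th Friday' doesn't fit.
Last Friday of January 2020: Jan 31 2020.
February 2020 ends with Friday Feb 28 2020.
Last Friday of March 2020: Mar 27 2020.
April 2020 ends with Friday Apr 24 2020.
Last Friday of May 2020: May 29 2020.
June 2020 ends with Friday Jun 26 2020.
Last Friday of July 2020: Jul 31 2020.

Jul 31 2020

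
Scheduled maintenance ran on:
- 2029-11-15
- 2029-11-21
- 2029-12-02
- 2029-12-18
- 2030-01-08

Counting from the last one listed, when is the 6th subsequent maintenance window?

2030-08-27

The spacing grows by 5 each time: 6, 11, 16, 21 days.
Next gap: 26 days. 2030-01-08 + 26 days = 2030-02-03.
Next gap: 31 days. 2030-02-03 + 31 days = 2030-03-06.
Next gap: 36 days. 2030-03-06 + 36 days = 2030-04-11.
Next gap: 41 days. 2030-04-11 + 41 days = 2030-05-22.
Next gap: 46 days. 2030-05-22 + 46 days = 2030-07-07.
Next gap: 51 days. 2030-07-07 + 51 days = 2030-08-27.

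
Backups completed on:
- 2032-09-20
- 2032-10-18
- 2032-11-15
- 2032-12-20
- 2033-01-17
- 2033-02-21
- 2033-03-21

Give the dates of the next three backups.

These are Mondays at 28- or 35-day spacing (28, 28, 35, 28, 35, 28).
The pattern: 3rd Monday of the month.
3rd Monday of April 2033: 2033-04-18.
May 2033 — 3rd Monday is 2033-05-16.
3rd Monday of June 2033: 2033-06-20.

2033-04-18, 2033-05-16, 2033-06-20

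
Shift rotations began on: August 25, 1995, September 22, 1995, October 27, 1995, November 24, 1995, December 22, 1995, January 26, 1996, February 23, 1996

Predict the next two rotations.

March 22, 1996; April 26, 1996

Gaps: 28, 35, 28, 28, 35, 28 days — a mix of 28 and 35. Every date is a Friday.
Each is the 4th Friday of its month.
4th Friday of March 1996: March 22, 1996.
4th Friday of April 1996: April 26, 1996.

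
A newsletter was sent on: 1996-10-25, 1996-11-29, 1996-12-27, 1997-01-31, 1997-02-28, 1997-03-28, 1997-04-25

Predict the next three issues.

1997-05-30, 1997-06-27, 1997-07-25

These are Fridays with 35, 28, 35, 28, 28, 28-day gaps.
Each is the final Friday of its month — 1996-11-29 is past the 28th, so '4th Friday' doesn't fit.
Last Friday of May 1997: 1997-05-30.
June 1997 ends with Friday 1997-06-27.
July 1997 ends with Friday 1997-07-25.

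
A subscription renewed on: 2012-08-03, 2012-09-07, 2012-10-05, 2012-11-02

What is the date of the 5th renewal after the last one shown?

These are Fridays at 28- or 35-day spacing (35, 28, 28).
The pattern: 1st Friday of the month.
December 2012 — 1st Friday is 2012-12-07.
1st Friday of January 2013: 2013-01-04.
February 2013 — 1st Friday is 2013-02-01.
March 2013 — 1st Friday is 2013-03-01.
April 2013 — 1st Friday is 2013-04-05.

2013-04-05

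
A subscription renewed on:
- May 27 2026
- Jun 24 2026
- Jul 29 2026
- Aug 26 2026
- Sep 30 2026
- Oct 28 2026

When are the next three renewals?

Every date is a Wednesday; gaps 28, 35, 28, 35, 28 days.
Each is the last Wednesday of its month (at least one falls on the 29th or later, ruling out '4th Wednesday').
Last Wednesday of November 2026: Nov 25 2026.
December 2026 ends with Wednesday Dec 30 2026.
Last Wednesday of January 2027: Jan 27 2027.

Nov 25 2026, Dec 30 2026, Jan 27 2027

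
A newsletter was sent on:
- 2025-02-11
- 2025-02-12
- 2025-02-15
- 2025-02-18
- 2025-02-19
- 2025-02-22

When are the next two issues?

2025-02-25, 2025-02-26

Gaps: 1, 3, 3, 1, 3 days — not constant, but cyclic with period 3.
The events fall on every Tuesday, Wednesday and Saturday.
The following Tuesday is 2025-02-25.
Next Wednesday: 2025-02-26.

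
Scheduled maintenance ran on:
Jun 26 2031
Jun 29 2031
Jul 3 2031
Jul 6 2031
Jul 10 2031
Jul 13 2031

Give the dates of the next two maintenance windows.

Jul 17 2031, Jul 20 2031

The gap pattern 3, 4, 3, 4, 3 repeats every 2 events.
These are the Thursdays and Sundays of each week.
The following Thursday is Jul 17 2031.
The following Sunday is Jul 20 2031.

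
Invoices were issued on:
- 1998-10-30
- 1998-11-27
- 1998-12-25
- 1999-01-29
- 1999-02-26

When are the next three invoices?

All Fridays; the gaps (28, 28, 35, 28) vary with month length.
This is the last Friday of each month.
Last Friday of March 1999: 1999-03-26.
April 1999 ends with Friday 1999-04-30.
May 1999 ends with Friday 1999-05-28.

1999-03-26, 1999-04-30, 1999-05-28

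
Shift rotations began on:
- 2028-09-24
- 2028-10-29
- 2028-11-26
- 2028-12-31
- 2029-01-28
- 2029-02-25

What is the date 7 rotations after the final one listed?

2029-09-30

All Sundays; the gaps (35, 28, 35, 28, 28) vary with month length.
This is the last Sunday of each month.
Last Sunday of March 2029: 2029-03-25.
Last Sunday of April 2029: 2029-04-29.
Last Sunday of May 2029: 2029-05-27.
Last Sunday of June 2029: 2029-06-24.
July 2029 ends with Sunday 2029-07-29.
Last Sunday of August 2029: 2029-08-26.
Last Sunday of September 2029: 2029-09-30.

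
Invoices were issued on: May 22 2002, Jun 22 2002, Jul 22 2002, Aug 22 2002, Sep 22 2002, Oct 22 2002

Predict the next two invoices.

Nov 22 2002, Dec 22 2002

Gaps: 31, 30, 31, 31, 30 days — not constant. Every event is on the 22nd of the month.
Pattern: the 22nd of each month.
Next: November 2002 → Nov 22 2002.
Next: December 2002 → Dec 22 2002.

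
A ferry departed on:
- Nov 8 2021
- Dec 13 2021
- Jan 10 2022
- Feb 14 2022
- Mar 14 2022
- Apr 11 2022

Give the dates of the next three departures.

All dates are Mondays, 35, 28, 35, 28, 28 days apart.
Specifically, the 2nd Monday of each month.
May 2022 — 2nd Monday is May 9 2022.
June 2022 — 2nd Monday is Jun 13 2022.
July 2022 — 2nd Monday is Jul 11 2022.

May 9 2022, Jun 13 2022, Jul 11 2022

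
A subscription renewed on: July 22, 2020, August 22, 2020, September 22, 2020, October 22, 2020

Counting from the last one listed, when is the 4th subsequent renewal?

February 22, 2021

The day-of-month is always 22 (31, 31, 30 days between events).
So this recurs on the 22nd of each month.
Next: November 2020 → November 22, 2020.
Next: December 2020 → December 22, 2020.
January 2021: January 22, 2021.
February 2021: February 22, 2021.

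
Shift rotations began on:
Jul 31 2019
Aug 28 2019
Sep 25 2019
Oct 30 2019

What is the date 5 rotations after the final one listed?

Mar 25 2020

These are Wednesdays with 28, 28, 35-day gaps.
Each is the final Wednesday of its month — Jul 31 2019 is past the 28th, so '4th Wednesday' doesn't fit.
November 2019 ends with Wednesday Nov 27 2019.
Last Wednesday of December 2019: Dec 25 2019.
January 2020 ends with Wednesday Jan 29 2020.
February 2020 ends with Wednesday Feb 26 2020.
Last Wednesday of March 2020: Mar 25 2020.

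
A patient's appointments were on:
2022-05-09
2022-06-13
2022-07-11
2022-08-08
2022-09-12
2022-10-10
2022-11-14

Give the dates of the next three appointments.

All dates are Mondays, 35, 28, 28, 35, 28, 35 days apart.
Specifically, the 2nd Monday of each month.
2nd Monday of December 2022: 2022-12-12.
January 2023 — 2nd Monday is 2023-01-09.
2nd Monday of February 2023: 2023-02-13.

2022-12-12, 2023-01-09, 2023-02-13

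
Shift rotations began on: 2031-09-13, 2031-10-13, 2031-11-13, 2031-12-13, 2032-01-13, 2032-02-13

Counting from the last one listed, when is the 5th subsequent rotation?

Gaps: 30, 31, 30, 31, 31 days — not constant. Every event is on the 13th of the month.
Pattern: the 13th of each month.
March 2032: 2032-03-13.
Next: April 2032 → 2032-04-13.
May 2032: 2032-05-13.
June 2032: 2032-06-13.
Next: July 2032 → 2032-07-13.

2032-07-13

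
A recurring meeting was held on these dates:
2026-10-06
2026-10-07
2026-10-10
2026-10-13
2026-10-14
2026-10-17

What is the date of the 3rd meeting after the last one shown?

Gaps: 1, 3, 3, 1, 3 days — not constant, but cyclic with period 3.
The events fall on every Tuesday, Wednesday and Saturday.
The following Tuesday is 2026-10-20.
The following Wednesday is 2026-10-21.
Next Saturday: 2026-10-24.

2026-10-24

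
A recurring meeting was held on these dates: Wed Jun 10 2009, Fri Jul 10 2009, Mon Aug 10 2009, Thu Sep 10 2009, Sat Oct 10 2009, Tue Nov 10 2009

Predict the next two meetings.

Gaps: 30, 31, 31, 30, 31 days — not constant. Every event is on the 10th of the month.
Pattern: the 10th of each month.
December 2009: Thu Dec 10 2009.
January 2010: Sun Jan 10 2010.

Thu Dec 10 2009, Sun Jan 10 2010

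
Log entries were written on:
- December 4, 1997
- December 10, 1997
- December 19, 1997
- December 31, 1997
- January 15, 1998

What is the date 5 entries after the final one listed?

The spacing grows by 3 each time: 6, 9, 12, 15 days.
Next gap: 18 days. January 15, 1998 + 18 days = February 2, 1998.
Next gap: 21 days. February 2, 1998 + 21 days = February 23, 1998.
Next gap: 24 days. February 23, 1998 + 24 days = March 19, 1998.
Next gap: 27 days. March 19, 1998 + 27 days = April 15, 1998.
Next gap: 30 days. April 15, 1998 + 30 days = May 15, 1998.

May 15, 1998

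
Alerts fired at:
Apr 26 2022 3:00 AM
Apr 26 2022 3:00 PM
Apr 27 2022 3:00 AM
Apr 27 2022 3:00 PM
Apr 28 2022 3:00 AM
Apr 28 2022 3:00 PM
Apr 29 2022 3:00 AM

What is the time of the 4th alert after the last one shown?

May 1 2022 3:00 AM

Gaps: 12, 12, 12, 12, 12, 12 hours — each event is 12 hours after the previous one.
Apr 29 2022 3:00 AM + 12 h = Apr 29 2022 3:00 PM.
Apr 29 2022 3:00 PM + 12 h = Apr 30 2022 3:00 AM.
Apr 30 2022 3:00 AM + 12 h = Apr 30 2022 3:00 PM.
Apr 30 2022 3:00 PM + 12 h = May 1 2022 3:00 AM.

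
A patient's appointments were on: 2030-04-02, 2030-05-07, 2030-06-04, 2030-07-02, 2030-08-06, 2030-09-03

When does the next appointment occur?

2030-10-01

All dates are Tuesdays, 35, 28, 28, 35, 28 days apart.
Specifically, the 1st Tuesday of each month.
1st Tuesday of October 2030: 2030-10-01.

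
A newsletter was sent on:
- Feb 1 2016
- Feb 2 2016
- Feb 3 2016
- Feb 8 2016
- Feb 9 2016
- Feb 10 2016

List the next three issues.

Gaps: 1, 1, 5, 1, 1 days — not constant, but cyclic with period 3.
The events fall on every Monday, Tuesday and Wednesday.
Next Monday: Feb 15 2016.
Next Tuesday: Feb 16 2016.
Next Wednesday: Feb 17 2016.

Feb 15 2016, Feb 16 2016, Feb 17 2016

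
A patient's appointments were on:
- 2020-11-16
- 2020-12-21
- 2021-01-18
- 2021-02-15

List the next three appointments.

These are Mondays at 28- or 35-day spacing (35, 28, 28).
The pattern: 3rd Monday of the month.
March 2021 — 3rd Monday is 2021-03-15.
April 2021 — 3rd Monday is 2021-04-19.
May 2021 — 3rd Monday is 2021-05-17.

2021-03-15, 2021-04-19, 2021-05-17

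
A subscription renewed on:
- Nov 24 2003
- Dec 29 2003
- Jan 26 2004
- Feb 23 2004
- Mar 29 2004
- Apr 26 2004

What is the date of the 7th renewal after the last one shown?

Nov 29 2004

All Mondays; the gaps (35, 28, 28, 35, 28) vary with month length.
This is the last Monday of each month.
May 2004 ends with Monday May 31 2004.
June 2004 ends with Monday Jun 28 2004.
Last Monday of July 2004: Jul 26 2004.
August 2004 ends with Monday Aug 30 2004.
Last Monday of September 2004: Sep 27 2004.
Last Monday of October 2004: Oct 25 2004.
November 2004 ends with Monday Nov 29 2004.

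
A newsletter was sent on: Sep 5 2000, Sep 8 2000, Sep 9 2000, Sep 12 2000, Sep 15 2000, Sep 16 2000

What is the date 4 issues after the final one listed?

The gap pattern 3, 1, 3, 3, 1 repeats every 3 events.
These are the Tuesdays, Fridays and Saturdays of each week.
The following Tuesday is Sep 19 2000.
The following Friday is Sep 22 2000.
The following Saturday is Sep 23 2000.
Next Tuesday: Sep 26 2000.

Sep 26 2000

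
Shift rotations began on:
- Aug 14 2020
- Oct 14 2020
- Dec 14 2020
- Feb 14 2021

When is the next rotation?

Apr 14 2021

Gaps: 61, 61, 62 days — not constant. Every event is on the 14th of the month.
Pattern: the 14th of every 2 months.
April 2021: Apr 14 2021.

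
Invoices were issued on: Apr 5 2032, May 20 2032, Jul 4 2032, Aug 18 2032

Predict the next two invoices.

The spacing is 45, 45, 45 days — always 45 days.
Aug 18 2032 + 45 days = Oct 2 2032.
Oct 2 2032 + 45 days = Nov 16 2032.

Oct 2 2032, Nov 16 2032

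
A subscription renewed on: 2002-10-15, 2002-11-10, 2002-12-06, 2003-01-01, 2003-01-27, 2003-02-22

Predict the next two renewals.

Gaps between consecutive events: 26, 26, 26, 26, 26 days — a constant 26-day interval.
2003-02-22 + 26 days = 2003-03-20.
2003-03-20 + 26 days = 2003-04-15.

2003-03-20, 2003-04-15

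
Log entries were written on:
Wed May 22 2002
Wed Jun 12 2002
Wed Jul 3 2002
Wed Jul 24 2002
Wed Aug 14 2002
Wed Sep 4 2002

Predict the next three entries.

The spacing is 21, 21, 21, 21, 21 days — always 21 days.
Wed Sep 4 2002 + 21 days = Wed Sep 25 2002.
Wed Sep 25 2002 + 21 days = Wed Oct 16 2002.
Wed Oct 16 2002 + 21 days = Wed Nov 6 2002.

Wed Sep 25 2002, Wed Oct 16 2002, Wed Nov 6 2002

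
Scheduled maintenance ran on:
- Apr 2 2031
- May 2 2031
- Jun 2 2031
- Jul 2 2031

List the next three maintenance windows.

Aug 2 2031, Sep 2 2031, Oct 2 2031

The day-of-month is always 2 (30, 31, 30 days between events).
So this recurs on the 2nd of each month.
Next: August 2031 → Aug 2 2031.
September 2031: Sep 2 2031.
October 2031: Oct 2 2031.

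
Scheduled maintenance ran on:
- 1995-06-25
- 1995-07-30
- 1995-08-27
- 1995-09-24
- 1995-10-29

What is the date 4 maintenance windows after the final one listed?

These are Sundays with 35, 28, 28, 35-day gaps.
Each is the final Sunday of its month — 1995-07-30 is past the 28th, so '4th Sunday' doesn't fit.
Last Sunday of November 1995: 1995-11-26.
Last Sunday of December 1995: 1995-12-31.
January 1996 ends with Sunday 1996-01-28.
February 1996 ends with Sunday 1996-02-25.

1996-02-25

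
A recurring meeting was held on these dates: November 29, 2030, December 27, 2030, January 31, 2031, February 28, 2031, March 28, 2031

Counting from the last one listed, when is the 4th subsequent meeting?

July 25, 2031

All Fridays; the gaps (28, 35, 28, 28) vary with month length.
This is the last Friday of each month.
Last Friday of April 2031: April 25, 2031.
Last Friday of May 2031: May 30, 2031.
June 2031 ends with Friday June 27, 2031.
Last Friday of July 2031: July 25, 2031.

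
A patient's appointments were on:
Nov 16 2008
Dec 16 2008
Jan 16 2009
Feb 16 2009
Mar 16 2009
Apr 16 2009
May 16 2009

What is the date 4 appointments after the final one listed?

Each date is the 16th; the gaps (30, 31, 31, 28, 31, 30) track the month lengths.
The rule is the 16th of each month.
Next: June 2009 → Jun 16 2009.
Next: July 2009 → Jul 16 2009.
August 2009: Aug 16 2009.
Next: September 2009 → Sep 16 2009.

Sep 16 2009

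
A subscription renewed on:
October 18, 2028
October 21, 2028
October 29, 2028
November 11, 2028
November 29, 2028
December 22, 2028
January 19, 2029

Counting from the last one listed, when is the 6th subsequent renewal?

October 19, 2029

The spacing grows by 5 each time: 3, 8, 13, 18, 23, 28 days.
Next gap: 33 days. January 19, 2029 + 33 days = February 21, 2029.
Next gap: 38 days. February 21, 2029 + 38 days = March 31, 2029.
Next gap: 43 days. March 31, 2029 + 43 days = May 13, 2029.
Next gap: 48 days. May 13, 2029 + 48 days = June 30, 2029.
Next gap: 53 days. June 30, 2029 + 53 days = August 22, 2029.
Next gap: 58 days. August 22, 2029 + 58 days = October 19, 2029.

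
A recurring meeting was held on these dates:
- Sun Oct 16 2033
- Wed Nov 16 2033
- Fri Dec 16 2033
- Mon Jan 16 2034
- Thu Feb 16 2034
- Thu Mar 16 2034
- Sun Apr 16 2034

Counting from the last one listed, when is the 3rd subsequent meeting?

The day-of-month is always 16 (31, 30, 31, 31, 28, 31 days between events).
So this recurs on the 16th of each month.
Next: May 2034 → Tue May 16 2034.
June 2034: Fri Jun 16 2034.
July 2034: Sun Jul 16 2034.

Sun Jul 16 2034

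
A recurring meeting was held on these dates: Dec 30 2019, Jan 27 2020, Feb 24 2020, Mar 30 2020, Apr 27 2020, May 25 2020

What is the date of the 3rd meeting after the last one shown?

All Mondays; the gaps (28, 28, 35, 28, 28) vary with month length.
This is the last Monday of each month.
June 2020 ends with Monday Jun 29 2020.
July 2020 ends with Monday Jul 27 2020.
Last Monday of August 2020: Aug 31 2020.

Aug 31 2020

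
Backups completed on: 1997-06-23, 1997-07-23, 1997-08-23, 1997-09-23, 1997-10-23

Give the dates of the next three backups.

1997-11-23, 1997-12-23, 1998-01-23

Each date is the 23rd; the gaps (30, 31, 31, 30) track the month lengths.
The rule is the 23rd of each month.
November 1997: 1997-11-23.
Next: December 1997 → 1997-12-23.
January 1998: 1998-01-23.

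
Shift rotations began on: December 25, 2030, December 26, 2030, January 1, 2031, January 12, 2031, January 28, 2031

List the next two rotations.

February 18, 2031; March 16, 2031

Intervals are 1, 6, 11, 16 days — an arithmetic progression with common difference 5.
Next gap: 21 days. January 28, 2031 + 21 days = February 18, 2031.
Next gap: 26 days. February 18, 2031 + 26 days = March 16, 2031.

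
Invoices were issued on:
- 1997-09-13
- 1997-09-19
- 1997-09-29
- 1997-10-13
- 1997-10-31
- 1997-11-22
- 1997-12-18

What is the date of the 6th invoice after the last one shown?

Intervals are 6, 10, 14, 18, 22, 26 days — an arithmetic progression with common difference 4.
Next gap: 30 days. 1997-12-18 + 30 days = 1998-01-17.
Next gap: 34 days. 1998-01-17 + 34 days = 1998-02-20.
Next gap: 38 days. 1998-02-20 + 38 days = 1998-03-30.
Next gap: 42 days. 1998-03-30 + 42 days = 1998-05-11.
Next gap: 46 days. 1998-05-11 + 46 days = 1998-06-26.
Next gap: 50 days. 1998-06-26 + 50 days = 1998-08-15.

1998-08-15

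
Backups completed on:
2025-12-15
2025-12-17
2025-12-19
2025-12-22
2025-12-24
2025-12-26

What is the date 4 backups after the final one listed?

The gap pattern 2, 2, 3, 2, 2 repeats every 3 events.
These are the Mondays, Wednesdays and Fridays of each week.
The following Monday is 2025-12-29.
Next Wednesday: 2025-12-31.
The following Friday is 2026-01-02.
The following Monday is 2026-01-05.

2026-01-05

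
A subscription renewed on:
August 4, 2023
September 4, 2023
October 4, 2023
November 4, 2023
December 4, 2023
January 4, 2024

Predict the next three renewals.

February 4, 2024; March 4, 2024; April 4, 2024

Each date is the 4th; the gaps (31, 30, 31, 30, 31) track the month lengths.
The rule is the 4th of each month.
Next: February 2024 → February 4, 2024.
March 2024: March 4, 2024.
April 2024: April 4, 2024.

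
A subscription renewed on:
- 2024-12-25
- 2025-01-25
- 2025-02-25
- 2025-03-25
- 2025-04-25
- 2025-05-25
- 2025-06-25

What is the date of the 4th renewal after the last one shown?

Each date is the 25th; the gaps (31, 31, 28, 31, 30, 31) track the month lengths.
The rule is the 25th of each month.
Next: July 2025 → 2025-07-25.
Next: August 2025 → 2025-08-25.
September 2025: 2025-09-25.
October 2025: 2025-10-25.

2025-10-25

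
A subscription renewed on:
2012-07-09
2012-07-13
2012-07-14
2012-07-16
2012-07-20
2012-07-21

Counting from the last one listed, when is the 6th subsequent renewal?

Gaps: 4, 1, 2, 4, 1 days — not constant, but cyclic with period 3.
The events fall on every Monday, Friday and Saturday.
Next Monday: 2012-07-23.
Next Friday: 2012-07-27.
Next Saturday: 2012-07-28.
Next Monday: 2012-07-30.
Next Friday: 2012-08-03.
The following Saturday is 2012-08-04.

2012-08-04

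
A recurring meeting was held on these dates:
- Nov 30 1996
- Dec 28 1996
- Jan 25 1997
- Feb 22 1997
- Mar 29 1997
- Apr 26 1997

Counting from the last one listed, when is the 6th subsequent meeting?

These are Saturdays with 28, 28, 28, 35, 28-day gaps.
Each is the final Saturday of its month — Nov 30 1996 is past the 28th, so '4th Saturday' doesn't fit.
May 1997 ends with Saturday May 31 1997.
Last Saturday of June 1997: Jun 28 1997.
Last Saturday of July 1997: Jul 26 1997.
Last Saturday of August 1997: Aug 30 1997.
Last Saturday of September 1997: Sep 27 1997.
October 1997 ends with Saturday Oct 25 1997.

Oct 25 1997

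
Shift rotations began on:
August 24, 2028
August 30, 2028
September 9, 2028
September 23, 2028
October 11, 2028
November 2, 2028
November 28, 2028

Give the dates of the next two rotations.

December 28, 2028; January 31, 2029

Intervals are 6, 10, 14, 18, 22, 26 days — an arithmetic progression with common difference 4.
Next gap: 30 days. November 28, 2028 + 30 days = December 28, 2028.
Next gap: 34 days. December 28, 2028 + 34 days = January 31, 2029.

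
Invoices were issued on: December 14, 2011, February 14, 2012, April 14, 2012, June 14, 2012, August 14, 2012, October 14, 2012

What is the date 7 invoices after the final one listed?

The day-of-month is always 14 (62, 60, 61, 61, 61 days between events).
So this recurs on the 14th of every 2 months.
December 2012: December 14, 2012.
Next: February 2013 → February 14, 2013.
Next: April 2013 → April 14, 2013.
June 2013: June 14, 2013.
August 2013: August 14, 2013.
October 2013: October 14, 2013.
Next: December 2013 → December 14, 2013.

December 14, 2013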